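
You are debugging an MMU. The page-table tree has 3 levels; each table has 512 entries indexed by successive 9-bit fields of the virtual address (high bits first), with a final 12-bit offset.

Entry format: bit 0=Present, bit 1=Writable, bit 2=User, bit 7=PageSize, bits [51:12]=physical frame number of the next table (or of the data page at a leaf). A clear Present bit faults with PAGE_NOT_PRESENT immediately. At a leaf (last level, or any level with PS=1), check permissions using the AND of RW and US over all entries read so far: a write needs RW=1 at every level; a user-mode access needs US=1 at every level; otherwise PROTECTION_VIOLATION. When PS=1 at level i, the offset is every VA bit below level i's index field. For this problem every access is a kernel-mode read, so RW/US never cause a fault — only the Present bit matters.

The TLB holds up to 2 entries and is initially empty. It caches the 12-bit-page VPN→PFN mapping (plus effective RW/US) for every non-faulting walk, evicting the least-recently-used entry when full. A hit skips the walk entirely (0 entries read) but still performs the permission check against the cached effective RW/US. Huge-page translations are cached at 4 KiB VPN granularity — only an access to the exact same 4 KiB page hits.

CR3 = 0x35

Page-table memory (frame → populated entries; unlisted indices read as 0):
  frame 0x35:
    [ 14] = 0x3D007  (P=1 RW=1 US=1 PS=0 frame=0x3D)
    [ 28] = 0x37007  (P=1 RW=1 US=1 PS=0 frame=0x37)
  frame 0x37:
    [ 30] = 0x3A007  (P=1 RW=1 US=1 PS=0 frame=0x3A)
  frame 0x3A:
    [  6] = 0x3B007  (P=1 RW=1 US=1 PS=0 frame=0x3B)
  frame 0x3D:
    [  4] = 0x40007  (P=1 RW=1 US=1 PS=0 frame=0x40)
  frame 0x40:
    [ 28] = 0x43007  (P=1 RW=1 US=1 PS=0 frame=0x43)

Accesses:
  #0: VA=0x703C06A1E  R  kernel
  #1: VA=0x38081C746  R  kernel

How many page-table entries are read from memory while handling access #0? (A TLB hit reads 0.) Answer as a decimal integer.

Per-access translation:
#0 VA=0x703C06A1E (r,kernel):
  lvl0: tbl 0x35, slot 28 ⇒ 0x37007 (P1/RW1/US1/PS0)
  lvl1: tbl 0x37, slot 30 ⇒ 0x3A007 (P1/RW1/US1/PS0)
  lvl2: tbl 0x3A, slot 6 ⇒ 0x3B007 (P1/RW1/US1/PS0)
  ⇒ phys 0x3BA1E  [3 reads]
#1 VA=0x38081C746 (r,kernel):
  lvl0: tbl 0x35, slot 14 ⇒ 0x3D007 (P1/RW1/US1/PS0)
  lvl1: tbl 0x3D, slot 4 ⇒ 0x40007 (P1/RW1/US1/PS0)
  lvl2: tbl 0x40, slot 28 ⇒ 0x43007 (P1/RW1/US1/PS0)
  ⇒ phys 0x43746  [3 reads]

Entries read for #0: 3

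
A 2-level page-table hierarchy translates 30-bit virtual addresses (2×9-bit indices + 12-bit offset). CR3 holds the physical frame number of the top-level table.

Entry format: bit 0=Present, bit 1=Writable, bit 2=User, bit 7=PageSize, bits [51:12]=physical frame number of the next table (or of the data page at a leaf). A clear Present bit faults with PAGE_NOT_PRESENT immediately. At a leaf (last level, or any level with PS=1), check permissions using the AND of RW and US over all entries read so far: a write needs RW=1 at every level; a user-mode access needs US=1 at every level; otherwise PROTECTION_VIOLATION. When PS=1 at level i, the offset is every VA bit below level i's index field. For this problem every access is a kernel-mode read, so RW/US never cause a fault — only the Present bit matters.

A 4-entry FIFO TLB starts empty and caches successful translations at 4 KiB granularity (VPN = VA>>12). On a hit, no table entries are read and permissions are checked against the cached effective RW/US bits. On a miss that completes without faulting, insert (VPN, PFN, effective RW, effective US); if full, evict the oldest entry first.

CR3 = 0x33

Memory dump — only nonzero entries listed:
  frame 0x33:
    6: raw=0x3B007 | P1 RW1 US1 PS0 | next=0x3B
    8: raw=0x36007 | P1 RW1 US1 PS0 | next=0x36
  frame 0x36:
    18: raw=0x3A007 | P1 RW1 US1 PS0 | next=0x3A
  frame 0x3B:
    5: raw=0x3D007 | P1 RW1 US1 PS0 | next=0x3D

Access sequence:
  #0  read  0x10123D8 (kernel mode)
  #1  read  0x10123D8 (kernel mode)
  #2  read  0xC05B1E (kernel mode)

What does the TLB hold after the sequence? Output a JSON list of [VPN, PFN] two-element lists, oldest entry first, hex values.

Trace:
#0 VA=0x10123D8 (r,kernel):
  L0: frame=0x33 idx=8 entry=0x36007 [P=1 RW=1 US=1 PS=0]
  L1: frame=0x36 idx=18 entry=0x3A007 [P=1 RW=1 US=1 PS=0]
  ⇒ phys 0x3A3D8  [2 reads]
#1 VA=0x10123D8 (r,kernel):
  TLB hit vpn=0x1012 → PA=0x3A3D8
#2 VA=0xC05B1E (r,kernel):
  L0: frame=0x33 idx=6 entry=0x3B007 [P=1 RW=1 US=1 PS=0]
  L1: frame=0x3B idx=5 entry=0x3D007 [P=1 RW=1 US=1 PS=0]
  ⇒ phys 0x3DB1E  [2 reads]

TLB: [["0x1012", "0x3A"], ["0xC05", "0x3D"]]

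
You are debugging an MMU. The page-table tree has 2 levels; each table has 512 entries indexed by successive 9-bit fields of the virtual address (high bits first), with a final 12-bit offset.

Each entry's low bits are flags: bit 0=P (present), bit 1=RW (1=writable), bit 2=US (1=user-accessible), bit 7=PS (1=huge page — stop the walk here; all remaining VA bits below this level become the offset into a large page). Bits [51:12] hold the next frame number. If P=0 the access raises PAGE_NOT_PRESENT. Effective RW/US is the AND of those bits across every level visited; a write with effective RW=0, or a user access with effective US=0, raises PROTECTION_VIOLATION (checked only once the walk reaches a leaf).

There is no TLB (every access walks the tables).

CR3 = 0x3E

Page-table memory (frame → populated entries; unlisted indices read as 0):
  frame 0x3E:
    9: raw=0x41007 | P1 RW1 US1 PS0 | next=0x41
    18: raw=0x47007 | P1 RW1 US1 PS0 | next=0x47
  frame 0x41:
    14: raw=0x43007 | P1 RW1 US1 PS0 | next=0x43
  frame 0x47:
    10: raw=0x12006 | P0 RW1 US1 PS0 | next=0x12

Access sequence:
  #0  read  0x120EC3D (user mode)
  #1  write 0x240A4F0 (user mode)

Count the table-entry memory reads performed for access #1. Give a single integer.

Walk each access:
#0 VA=0x120EC3D (r,user):
  L0 @0x3E[9] → 0x41007  P=1,RW=1,US=1,PS=0
  L1 @0x41[14] → 0x43007  P=1,RW=1,US=1,PS=0
  → PA=0x43C3D  (2 entries read)
#1 VA=0x240A4F0 (w,user):
  L0 @0x3E[18] → 0x47007  P=1,RW=1,US=1,PS=0
  L1 @0x47[10] → 0x12006  P=0,RW=1,US=1,PS=0
  ⇒ fault: PAGE_NOT_PRESENT  — 2 lookups

Entries read for #1: 2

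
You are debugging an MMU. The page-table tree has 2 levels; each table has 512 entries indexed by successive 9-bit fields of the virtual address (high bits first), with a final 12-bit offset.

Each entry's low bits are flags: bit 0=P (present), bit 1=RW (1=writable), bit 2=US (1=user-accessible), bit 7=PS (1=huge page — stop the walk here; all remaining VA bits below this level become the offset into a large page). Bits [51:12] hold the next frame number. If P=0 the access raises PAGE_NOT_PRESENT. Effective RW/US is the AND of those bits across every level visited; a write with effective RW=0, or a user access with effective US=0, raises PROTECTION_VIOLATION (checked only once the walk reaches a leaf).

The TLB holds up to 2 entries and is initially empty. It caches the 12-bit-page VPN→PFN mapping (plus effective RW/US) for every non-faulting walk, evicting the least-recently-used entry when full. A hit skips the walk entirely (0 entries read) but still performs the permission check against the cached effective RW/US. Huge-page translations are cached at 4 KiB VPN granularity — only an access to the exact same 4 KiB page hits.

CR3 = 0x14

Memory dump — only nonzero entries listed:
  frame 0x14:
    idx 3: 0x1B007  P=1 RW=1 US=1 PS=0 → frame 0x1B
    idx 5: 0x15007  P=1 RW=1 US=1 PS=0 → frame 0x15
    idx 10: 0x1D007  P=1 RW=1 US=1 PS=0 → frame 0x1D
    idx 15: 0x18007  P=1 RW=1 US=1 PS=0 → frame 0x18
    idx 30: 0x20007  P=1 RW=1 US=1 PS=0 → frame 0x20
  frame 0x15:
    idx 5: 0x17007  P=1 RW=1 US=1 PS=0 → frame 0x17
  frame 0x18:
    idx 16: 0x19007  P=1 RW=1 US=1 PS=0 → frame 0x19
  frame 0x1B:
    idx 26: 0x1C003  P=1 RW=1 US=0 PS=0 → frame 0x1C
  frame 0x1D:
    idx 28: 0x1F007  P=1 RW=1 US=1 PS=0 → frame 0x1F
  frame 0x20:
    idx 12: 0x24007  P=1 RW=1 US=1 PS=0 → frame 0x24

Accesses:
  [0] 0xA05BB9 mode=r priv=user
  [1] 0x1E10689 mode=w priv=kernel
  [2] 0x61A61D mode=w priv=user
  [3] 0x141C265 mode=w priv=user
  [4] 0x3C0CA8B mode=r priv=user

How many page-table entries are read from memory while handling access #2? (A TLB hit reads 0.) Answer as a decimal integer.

Walk each access:
#0 VA=0xA05BB9 (r,user):
  L0: frame=0x14 idx=5 entry=0x15007 [P=1 RW=1 US=1 PS=0]
  L1: frame=0x15 idx=5 entry=0x17007 [P=1 RW=1 US=1 PS=0]
  ✓ 0x17BB9  — 2 lookups
#1 VA=0x1E10689 (w,kernel):
  L0: frame=0x14 idx=15 entry=0x18007 [P=1 RW=1 US=1 PS=0]
  L1: frame=0x18 idx=16 entry=0x19007 [P=1 RW=1 US=1 PS=0]
  ✓ 0x19689  — 2 lookups
#2 VA=0x61A61D (w,user):
  L0: frame=0x14 idx=3 entry=0x1B007 [P=1 RW=1 US=1 PS=0]
  L1: frame=0x1B idx=26 entry=0x1C003 [P=1 RW=1 US=0 PS=0]
  ⇒ fault: PROTECTION_VIOLATION  — 2 lookups
#3 VA=0x141C265 (w,user):
  L0: frame=0x14 idx=10 entry=0x1D007 [P=1 RW=1 US=1 PS=0]
  L1: frame=0x1D idx=28 entry=0x1F007 [P=1 RW=1 US=1 PS=0]
  ✓ 0x1F265  — 2 lookups
#4 VA=0x3C0CA8B (r,user):
  L0: frame=0x14 idx=30 entry=0x20007 [P=1 RW=1 US=1 PS=0]
  L1: frame=0x20 idx=12 entry=0x24007 [P=1 RW=1 US=1 PS=0]
  ✓ 0x24A8B  — 2 lookups

Entries read for #2: 2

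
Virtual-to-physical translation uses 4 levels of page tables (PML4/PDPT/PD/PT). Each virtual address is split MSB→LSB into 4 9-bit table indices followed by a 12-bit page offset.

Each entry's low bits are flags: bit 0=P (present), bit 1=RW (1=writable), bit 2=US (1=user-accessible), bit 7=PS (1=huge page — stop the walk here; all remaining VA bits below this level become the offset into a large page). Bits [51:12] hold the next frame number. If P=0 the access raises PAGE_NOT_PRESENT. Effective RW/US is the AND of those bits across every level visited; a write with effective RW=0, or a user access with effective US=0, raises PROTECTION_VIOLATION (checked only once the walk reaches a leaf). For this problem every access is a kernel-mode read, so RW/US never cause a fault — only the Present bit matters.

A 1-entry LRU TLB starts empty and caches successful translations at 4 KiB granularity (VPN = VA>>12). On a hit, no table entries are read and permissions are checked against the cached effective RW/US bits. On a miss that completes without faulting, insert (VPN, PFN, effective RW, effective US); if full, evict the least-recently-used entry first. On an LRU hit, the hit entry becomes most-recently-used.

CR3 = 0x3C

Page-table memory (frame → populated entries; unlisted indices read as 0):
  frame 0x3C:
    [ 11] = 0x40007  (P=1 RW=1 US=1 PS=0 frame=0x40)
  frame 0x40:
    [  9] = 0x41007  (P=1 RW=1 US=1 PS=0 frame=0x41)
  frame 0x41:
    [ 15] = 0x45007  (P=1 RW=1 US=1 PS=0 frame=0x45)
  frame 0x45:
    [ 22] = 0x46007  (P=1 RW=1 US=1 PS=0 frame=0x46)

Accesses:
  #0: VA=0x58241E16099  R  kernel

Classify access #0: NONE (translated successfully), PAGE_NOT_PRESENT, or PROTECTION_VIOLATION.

Walk each access:
#0 VA=0x58241E16099 (r,kernel):
  L0: frame=0x3C idx=11 entry=0x40007 [P=1 RW=1 US=1 PS=0]
  L1: frame=0x40 idx=9 entry=0x41007 [P=1 RW=1 US=1 PS=0]
  L2: frame=0x41 idx=15 entry=0x45007 [P=1 RW=1 US=1 PS=0]
  L3: frame=0x45 idx=22 entry=0x46007 [P=1 RW=1 US=1 PS=0]
  ✓ 0x46099  — 4 lookups

Access #0 fault: NONE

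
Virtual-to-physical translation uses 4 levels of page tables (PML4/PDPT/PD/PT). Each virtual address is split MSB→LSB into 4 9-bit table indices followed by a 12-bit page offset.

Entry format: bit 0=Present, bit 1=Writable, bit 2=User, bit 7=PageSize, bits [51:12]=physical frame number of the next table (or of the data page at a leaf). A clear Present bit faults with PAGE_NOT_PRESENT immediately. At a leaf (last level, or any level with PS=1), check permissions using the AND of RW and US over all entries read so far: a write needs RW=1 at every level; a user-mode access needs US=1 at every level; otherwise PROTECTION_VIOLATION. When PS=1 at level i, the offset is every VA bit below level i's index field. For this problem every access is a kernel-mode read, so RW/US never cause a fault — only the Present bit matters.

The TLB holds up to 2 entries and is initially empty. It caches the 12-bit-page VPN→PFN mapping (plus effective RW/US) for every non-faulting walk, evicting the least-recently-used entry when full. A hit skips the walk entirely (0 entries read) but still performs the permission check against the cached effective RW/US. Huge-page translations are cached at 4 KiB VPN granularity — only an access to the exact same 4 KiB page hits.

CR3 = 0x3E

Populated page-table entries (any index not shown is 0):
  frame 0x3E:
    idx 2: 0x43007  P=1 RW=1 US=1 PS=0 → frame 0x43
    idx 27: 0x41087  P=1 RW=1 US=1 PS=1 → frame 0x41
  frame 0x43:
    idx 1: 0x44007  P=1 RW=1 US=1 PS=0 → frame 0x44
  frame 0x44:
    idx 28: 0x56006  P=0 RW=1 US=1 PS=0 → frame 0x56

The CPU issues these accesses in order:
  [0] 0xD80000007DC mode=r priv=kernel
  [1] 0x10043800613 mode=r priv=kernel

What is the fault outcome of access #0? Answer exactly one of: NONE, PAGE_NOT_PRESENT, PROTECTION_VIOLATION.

Per-access translation:
#0 VA=0xD80000007DC (r,kernel):
  L0 @0x3E[27] → 0x41087  P=1,RW=1,US=1,PS=1
  → PA=0x417DC (huge @L0)  (1 entries read)
#1 VA=0x10043800613 (r,kernel):
  L0 @0x3E[2] → 0x43007  P=1,RW=1,US=1,PS=0
  L1 @0x43[1] → 0x44007  P=1,RW=1,US=1,PS=0
  L2 @0x44[28] → 0x56006  P=0,RW=1,US=1,PS=0
  → PAGE_NOT_PRESENT  (3 entries read)

Access #0 fault: NONE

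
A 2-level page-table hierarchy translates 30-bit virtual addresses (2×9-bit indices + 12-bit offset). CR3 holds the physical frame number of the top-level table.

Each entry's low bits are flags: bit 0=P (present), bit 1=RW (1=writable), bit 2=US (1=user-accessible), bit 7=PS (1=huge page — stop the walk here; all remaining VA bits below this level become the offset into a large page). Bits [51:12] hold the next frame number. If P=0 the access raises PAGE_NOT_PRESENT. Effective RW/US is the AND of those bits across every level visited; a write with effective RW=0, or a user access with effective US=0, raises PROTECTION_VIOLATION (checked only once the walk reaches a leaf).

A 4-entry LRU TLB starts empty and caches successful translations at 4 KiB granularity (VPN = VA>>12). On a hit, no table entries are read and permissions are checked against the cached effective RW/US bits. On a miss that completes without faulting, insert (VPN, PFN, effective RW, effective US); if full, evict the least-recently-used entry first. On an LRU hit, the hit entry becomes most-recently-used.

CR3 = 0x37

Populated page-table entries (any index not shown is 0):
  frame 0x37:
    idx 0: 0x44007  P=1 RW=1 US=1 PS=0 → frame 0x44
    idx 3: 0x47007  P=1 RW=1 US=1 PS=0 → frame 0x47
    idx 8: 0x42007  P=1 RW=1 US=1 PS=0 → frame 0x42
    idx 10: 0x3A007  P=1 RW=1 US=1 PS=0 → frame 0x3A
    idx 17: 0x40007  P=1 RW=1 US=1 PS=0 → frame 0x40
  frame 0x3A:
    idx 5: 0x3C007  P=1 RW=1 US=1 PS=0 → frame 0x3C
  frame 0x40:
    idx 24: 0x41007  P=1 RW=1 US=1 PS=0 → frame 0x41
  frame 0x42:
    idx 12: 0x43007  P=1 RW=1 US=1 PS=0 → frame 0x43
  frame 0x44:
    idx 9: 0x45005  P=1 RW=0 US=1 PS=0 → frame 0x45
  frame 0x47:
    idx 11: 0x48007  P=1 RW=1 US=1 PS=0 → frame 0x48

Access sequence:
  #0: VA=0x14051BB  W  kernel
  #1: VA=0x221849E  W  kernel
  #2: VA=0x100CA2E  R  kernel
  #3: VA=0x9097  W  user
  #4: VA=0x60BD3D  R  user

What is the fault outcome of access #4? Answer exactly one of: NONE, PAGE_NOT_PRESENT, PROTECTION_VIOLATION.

Trace:
#0 VA=0x14051BB (w,kernel):
  lvl0: tbl 0x37, slot 10 ⇒ 0x3A007 (P1/RW1/US1/PS0)
  lvl1: tbl 0x3A, slot 5 ⇒ 0x3C007 (P1/RW1/US1/PS0)
  ✓ 0x3C1BB  — 2 lookups
#1 VA=0x221849E (w,kernel):
  lvl0: tbl 0x37, slot 17 ⇒ 0x40007 (P1/RW1/US1/PS0)
  lvl1: tbl 0x40, slot 24 ⇒ 0x41007 (P1/RW1/US1/PS0)
  ✓ 0x4149E  — 2 lookups
#2 VA=0x100CA2E (r,kernel):
  lvl0: tbl 0x37, slot 8 ⇒ 0x42007 (P1/RW1/US1/PS0)
  lvl1: tbl 0x42, slot 12 ⇒ 0x43007 (P1/RW1/US1/PS0)
  ✓ 0x43A2E  — 2 lookups
#3 VA=0x9097 (w,user):
  lvl0: tbl 0x37, slot 0 ⇒ 0x44007 (P1/RW1/US1/PS0)
  lvl1: tbl 0x44, slot 9 ⇒ 0x45005 (P1/RW0/US1/PS0)
  ✗ PROTECTION_VIOLATION  [2 reads]
#4 VA=0x60BD3D (r,user):
  lvl0: tbl 0x37, slot 3 ⇒ 0x47007 (P1/RW1/US1/PS0)
  lvl1: tbl 0x47, slot 11 ⇒ 0x48007 (P1/RW1/US1/PS0)
  ✓ 0x48D3D  — 2 lookups

Access #4 fault: NONE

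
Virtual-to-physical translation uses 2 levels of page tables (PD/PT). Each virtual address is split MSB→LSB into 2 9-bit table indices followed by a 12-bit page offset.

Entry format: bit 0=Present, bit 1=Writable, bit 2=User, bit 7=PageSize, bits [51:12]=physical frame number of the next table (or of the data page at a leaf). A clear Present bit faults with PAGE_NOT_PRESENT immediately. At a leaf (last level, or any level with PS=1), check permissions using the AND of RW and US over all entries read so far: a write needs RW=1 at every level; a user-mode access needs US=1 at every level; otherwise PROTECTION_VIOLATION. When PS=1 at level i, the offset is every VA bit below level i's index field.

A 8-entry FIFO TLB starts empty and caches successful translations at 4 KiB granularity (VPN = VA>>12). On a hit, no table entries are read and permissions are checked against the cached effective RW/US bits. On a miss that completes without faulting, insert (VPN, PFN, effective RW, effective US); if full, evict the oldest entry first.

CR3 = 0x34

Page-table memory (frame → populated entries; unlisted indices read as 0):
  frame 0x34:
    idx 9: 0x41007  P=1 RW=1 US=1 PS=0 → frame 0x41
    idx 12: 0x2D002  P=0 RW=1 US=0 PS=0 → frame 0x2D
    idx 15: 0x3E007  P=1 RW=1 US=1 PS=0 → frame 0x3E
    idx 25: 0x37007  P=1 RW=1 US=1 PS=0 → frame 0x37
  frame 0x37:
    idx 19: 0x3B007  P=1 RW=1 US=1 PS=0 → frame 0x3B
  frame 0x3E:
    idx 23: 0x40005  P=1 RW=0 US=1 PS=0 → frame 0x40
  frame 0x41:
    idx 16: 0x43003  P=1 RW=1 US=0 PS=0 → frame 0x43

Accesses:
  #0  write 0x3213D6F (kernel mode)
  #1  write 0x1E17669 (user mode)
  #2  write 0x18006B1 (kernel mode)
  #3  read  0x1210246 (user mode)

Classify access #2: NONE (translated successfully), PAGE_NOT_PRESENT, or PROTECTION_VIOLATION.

Per-access translation:
#0 VA=0x3213D6F (w,kernel):
  lvl0: tbl 0x34, slot 25 ⇒ 0x37007 (P1/RW1/US1/PS0)
  lvl1: tbl 0x37, slot 19 ⇒ 0x3B007 (P1/RW1/US1/PS0)
  ⇒ phys 0x3BD6F  [2 reads]
#1 VA=0x1E17669 (w,user):
  lvl0: tbl 0x34, slot 15 ⇒ 0x3E007 (P1/RW1/US1/PS0)
  lvl1: tbl 0x3E, slot 23 ⇒ 0x40005 (P1/RW0/US1/PS0)
  → PROTECTION_VIOLATION  (2 entries read)
#2 VA=0x18006B1 (w,kernel):
  lvl0: tbl 0x34, slot 12 ⇒ 0x2D002 (P0/RW1/US0/PS0)
  → PAGE_NOT_PRESENT  (1 entries read)
#3 VA=0x1210246 (r,user):
  lvl0: tbl 0x34, slot 9 ⇒ 0x41007 (P1/RW1/US1/PS0)
  lvl1: tbl 0x41, slot 16 ⇒ 0x43003 (P1/RW1/US0/PS0)
  → PROTECTION_VIOLATION  (2 entries read)

Access #2 fault: PAGE_NOT_PRESENT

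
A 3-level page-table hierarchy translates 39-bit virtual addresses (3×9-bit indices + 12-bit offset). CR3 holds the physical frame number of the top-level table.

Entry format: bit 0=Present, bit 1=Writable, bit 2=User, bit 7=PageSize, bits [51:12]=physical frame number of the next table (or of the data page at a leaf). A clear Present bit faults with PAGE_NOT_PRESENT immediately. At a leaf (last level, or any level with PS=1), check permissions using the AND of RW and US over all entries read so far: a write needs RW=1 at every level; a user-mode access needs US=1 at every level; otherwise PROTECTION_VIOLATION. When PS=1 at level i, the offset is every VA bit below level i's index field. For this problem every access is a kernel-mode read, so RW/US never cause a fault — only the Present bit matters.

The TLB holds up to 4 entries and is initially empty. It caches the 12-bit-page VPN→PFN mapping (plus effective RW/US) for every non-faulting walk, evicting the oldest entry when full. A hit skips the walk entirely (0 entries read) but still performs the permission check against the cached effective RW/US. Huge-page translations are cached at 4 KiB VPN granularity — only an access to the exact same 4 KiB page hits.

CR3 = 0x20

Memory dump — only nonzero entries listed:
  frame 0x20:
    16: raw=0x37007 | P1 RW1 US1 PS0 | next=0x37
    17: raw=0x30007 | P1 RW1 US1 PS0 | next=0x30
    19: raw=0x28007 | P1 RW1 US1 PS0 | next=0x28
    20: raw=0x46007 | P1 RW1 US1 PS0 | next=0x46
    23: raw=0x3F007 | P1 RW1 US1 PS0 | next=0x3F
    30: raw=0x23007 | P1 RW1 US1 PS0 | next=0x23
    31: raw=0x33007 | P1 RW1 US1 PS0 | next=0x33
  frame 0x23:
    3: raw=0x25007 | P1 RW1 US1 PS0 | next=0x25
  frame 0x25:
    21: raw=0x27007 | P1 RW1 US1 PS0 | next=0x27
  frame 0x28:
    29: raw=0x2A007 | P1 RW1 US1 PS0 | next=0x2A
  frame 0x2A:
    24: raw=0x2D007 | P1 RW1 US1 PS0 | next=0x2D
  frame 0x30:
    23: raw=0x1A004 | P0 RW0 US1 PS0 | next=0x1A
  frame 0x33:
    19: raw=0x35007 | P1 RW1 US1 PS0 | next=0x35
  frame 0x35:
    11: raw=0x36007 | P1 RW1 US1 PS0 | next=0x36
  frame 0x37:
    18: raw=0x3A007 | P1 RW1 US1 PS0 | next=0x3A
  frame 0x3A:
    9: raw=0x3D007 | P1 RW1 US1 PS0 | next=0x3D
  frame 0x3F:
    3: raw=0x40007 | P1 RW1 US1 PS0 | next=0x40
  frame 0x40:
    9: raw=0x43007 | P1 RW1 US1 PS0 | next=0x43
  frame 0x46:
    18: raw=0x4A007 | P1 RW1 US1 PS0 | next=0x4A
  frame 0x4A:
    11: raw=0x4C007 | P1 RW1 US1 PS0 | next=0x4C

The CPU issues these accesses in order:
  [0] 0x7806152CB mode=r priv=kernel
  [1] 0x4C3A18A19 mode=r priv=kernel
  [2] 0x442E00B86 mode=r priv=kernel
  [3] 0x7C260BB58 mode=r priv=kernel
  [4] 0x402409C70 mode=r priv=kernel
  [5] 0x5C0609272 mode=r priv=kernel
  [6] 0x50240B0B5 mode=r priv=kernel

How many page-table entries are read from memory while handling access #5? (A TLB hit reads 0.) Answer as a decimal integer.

Per-access translation:
#0 VA=0x7806152CB (r,kernel):
  [0] read 0x20 idx=30: raw=0x23007 flags P=1 W=1 U=1 S=0
  [1] read 0x23 idx=3: raw=0x25007 flags P=1 W=1 U=1 S=0
  [2] read 0x25 idx=21: raw=0x27007 flags P=1 W=1 U=1 S=0
  ⇒ phys 0x272CB  [3 reads]
#1 VA=0x4C3A18A19 (r,kernel):
  [0] read 0x20 idx=19: raw=0x28007 flags P=1 W=1 U=1 S=0
  [1] read 0x28 idx=29: raw=0x2A007 flags P=1 W=1 U=1 S=0
  [2] read 0x2A idx=24: raw=0x2D007 flags P=1 W=1 U=1 S=0
  ⇒ phys 0x2DA19  [3 reads]
#2 VA=0x442E00B86 (r,kernel):
  [0] read 0x20 idx=17: raw=0x30007 flags P=1 W=1 U=1 S=0
  [1] read 0x30 idx=23: raw=0x1A004 flags P=0 W=0 U=1 S=0
  → PAGE_NOT_PRESENT  (2 entries read)
#3 VA=0x7C260BB58 (r,kernel):
  [0] read 0x20 idx=31: raw=0x33007 flags P=1 W=1 U=1 S=0
  [1] read 0x33 idx=19: raw=0x35007 flags P=1 W=1 U=1 S=0
  [2] read 0x35 idx=11: raw=0x36007 flags P=1 W=1 U=1 S=0
  ⇒ phys 0x36B58  [3 reads]
#4 VA=0x402409C70 (r,kernel):
  [0] read 0x20 idx=16: raw=0x37007 flags P=1 W=1 U=1 S=0
  [1] read 0x37 idx=18: raw=0x3A007 flags P=1 W=1 U=1 S=0
  [2] read 0x3A idx=9: raw=0x3D007 flags P=1 W=1 U=1 S=0
  ⇒ phys 0x3DC70  [3 reads]
#5 VA=0x5C0609272 (r,kernel):
  [0] read 0x20 idx=23: raw=0x3F007 flags P=1 W=1 U=1 S=0
  [1] read 0x3F idx=3: raw=0x40007 flags P=1 W=1 U=1 S=0
  [2] read 0x40 idx=9: raw=0x43007 flags P=1 W=1 U=1 S=0
  ⇒ phys 0x43272  [3 reads]
#6 VA=0x50240B0B5 (r,kernel):
  [0] read 0x20 idx=20: raw=0x46007 flags P=1 W=1 U=1 S=0
  [1] read 0x46 idx=18: raw=0x4A007 flags P=1 W=1 U=1 S=0
  [2] read 0x4A idx=11: raw=0x4C007 flags P=1 W=1 U=1 S=0
  ⇒ phys 0x4C0B5  [3 reads]

Entries read for #5: 3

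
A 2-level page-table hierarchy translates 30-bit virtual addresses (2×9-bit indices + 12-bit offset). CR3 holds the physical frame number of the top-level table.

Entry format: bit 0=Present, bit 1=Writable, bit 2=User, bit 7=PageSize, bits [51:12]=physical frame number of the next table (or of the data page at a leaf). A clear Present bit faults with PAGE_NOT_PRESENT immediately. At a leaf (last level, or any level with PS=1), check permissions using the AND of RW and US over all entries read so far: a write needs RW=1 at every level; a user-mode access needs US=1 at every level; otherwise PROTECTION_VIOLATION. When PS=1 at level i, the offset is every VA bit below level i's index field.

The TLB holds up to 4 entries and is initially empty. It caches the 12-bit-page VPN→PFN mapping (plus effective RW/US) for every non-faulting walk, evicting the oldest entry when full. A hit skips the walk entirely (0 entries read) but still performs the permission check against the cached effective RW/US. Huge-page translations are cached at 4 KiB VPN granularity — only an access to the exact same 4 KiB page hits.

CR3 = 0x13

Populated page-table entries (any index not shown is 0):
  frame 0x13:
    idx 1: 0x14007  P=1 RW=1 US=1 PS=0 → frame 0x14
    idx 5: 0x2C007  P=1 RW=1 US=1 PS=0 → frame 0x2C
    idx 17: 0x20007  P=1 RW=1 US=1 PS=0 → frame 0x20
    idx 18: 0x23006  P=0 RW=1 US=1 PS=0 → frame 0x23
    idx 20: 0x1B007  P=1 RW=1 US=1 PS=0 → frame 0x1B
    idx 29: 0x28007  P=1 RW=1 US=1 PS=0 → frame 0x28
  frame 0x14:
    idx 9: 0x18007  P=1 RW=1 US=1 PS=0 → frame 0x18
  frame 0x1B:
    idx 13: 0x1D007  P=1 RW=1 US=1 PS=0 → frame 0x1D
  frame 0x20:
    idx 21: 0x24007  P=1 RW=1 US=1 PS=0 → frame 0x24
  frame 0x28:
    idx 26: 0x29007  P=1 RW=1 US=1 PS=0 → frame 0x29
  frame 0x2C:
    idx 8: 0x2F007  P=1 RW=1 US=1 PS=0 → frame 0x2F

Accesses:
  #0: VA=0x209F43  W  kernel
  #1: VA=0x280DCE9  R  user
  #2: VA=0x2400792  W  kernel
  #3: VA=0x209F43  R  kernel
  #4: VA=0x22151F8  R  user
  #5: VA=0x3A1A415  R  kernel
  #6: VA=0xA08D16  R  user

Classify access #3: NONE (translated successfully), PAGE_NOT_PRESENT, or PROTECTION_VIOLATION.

Walk each access:
#0 VA=0x209F43 (w,kernel):
  lvl0: tbl 0x13, slot 1 ⇒ 0x14007 (P1/RW1/US1/PS0)
  lvl1: tbl 0x14, slot 9 ⇒ 0x18007 (P1/RW1/US1/PS0)
  → PA=0x18F43  (2 entries read)
#1 VA=0x280DCE9 (r,user):
  lvl0: tbl 0x13, slot 20 ⇒ 0x1B007 (P1/RW1/US1/PS0)
  lvl1: tbl 0x1B, slot 13 ⇒ 0x1D007 (P1/RW1/US1/PS0)
  → PA=0x1DCE9  (2 entries read)
#2 VA=0x2400792 (w,kernel):
  lvl0: tbl 0x13, slot 18 ⇒ 0x23006 (P0/RW1/US1/PS0)
  → PAGE_NOT_PRESENT  (1 entries read)
#3 VA=0x209F43 (r,kernel):
  TLB hit vpn=0x209 → PA=0x18F43
#4 VA=0x22151F8 (r,user):
  lvl0: tbl 0x13, slot 17 ⇒ 0x20007 (P1/RW1/US1/PS0)
  lvl1: tbl 0x20, slot 21 ⇒ 0x24007 (P1/RW1/US1/PS0)
  → PA=0x241F8  (2 entries read)
#5 VA=0x3A1A415 (r,kernel):
  lvl0: tbl 0x13, slot 29 ⇒ 0x28007 (P1/RW1/US1/PS0)
  lvl1: tbl 0x28, slot 26 ⇒ 0x29007 (P1/RW1/US1/PS0)
  → PA=0x29415  (2 entries read)
#6 VA=0xA08D16 (r,user):
  lvl0: tbl 0x13, slot 5 ⇒ 0x2C007 (P1/RW1/US1/PS0)
  lvl1: tbl 0x2C, slot 8 ⇒ 0x2F007 (P1/RW1/US1/PS0)
  → PA=0x2FD16  (2 entries read)

Access #3 fault: NONE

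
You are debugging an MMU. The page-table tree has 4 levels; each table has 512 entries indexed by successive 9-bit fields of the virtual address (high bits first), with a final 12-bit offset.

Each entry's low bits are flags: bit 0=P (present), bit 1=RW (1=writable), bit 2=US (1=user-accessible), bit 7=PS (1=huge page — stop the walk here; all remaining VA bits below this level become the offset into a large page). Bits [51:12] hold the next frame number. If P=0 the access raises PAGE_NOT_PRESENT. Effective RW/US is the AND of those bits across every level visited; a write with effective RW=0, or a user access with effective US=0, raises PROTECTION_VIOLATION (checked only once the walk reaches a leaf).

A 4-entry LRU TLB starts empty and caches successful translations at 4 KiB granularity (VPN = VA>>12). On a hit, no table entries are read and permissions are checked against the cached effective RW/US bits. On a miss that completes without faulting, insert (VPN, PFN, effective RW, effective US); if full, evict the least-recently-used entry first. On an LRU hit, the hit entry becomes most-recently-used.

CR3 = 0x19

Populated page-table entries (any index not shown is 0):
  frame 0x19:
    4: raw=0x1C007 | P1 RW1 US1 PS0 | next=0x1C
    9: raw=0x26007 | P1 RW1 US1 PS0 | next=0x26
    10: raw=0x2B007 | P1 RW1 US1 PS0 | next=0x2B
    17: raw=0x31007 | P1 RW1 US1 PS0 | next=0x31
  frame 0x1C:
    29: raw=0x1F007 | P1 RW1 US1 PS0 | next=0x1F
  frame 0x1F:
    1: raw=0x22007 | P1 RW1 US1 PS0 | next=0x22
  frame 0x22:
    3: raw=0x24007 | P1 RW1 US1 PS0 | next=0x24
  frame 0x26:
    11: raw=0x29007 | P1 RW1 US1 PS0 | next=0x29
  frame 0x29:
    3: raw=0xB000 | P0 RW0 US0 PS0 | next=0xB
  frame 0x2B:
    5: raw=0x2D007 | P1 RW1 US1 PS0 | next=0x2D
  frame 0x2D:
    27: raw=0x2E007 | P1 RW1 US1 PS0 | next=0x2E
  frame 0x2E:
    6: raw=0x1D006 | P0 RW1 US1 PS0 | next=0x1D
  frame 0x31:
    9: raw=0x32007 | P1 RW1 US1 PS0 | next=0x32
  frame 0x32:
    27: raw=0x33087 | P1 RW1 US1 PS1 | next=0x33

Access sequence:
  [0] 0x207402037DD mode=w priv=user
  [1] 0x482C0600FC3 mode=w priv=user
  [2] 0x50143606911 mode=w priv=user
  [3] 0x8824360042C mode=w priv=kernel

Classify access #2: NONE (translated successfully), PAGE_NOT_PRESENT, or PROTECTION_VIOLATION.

Walk each access:
#0 VA=0x207402037DD (w,user):
  lvl0: tbl 0x19, slot 4 ⇒ 0x1C007 (P1/RW1/US1/PS0)
  lvl1: tbl 0x1C, slot 29 ⇒ 0x1F007 (P1/RW1/US1/PS0)
  lvl2: tbl 0x1F, slot 1 ⇒ 0x22007 (P1/RW1/US1/PS0)
  lvl3: tbl 0x22, slot 3 ⇒ 0x24007 (P1/RW1/US1/PS0)
  ✓ 0x247DD  — 4 lookups
#1 VA=0x482C0600FC3 (w,user):
  lvl0: tbl 0x19, slot 9 ⇒ 0x26007 (P1/RW1/US1/PS0)
  lvl1: tbl 0x26, slot 11 ⇒ 0x29007 (P1/RW1/US1/PS0)
  lvl2: tbl 0x29, slot 3 ⇒ 0xB000 (P0/RW0/US0/PS0)
  ✗ PAGE_NOT_PRESENT  [3 reads]
#2 VA=0x50143606911 (w,user):
  lvl0: tbl 0x19, slot 10 ⇒ 0x2B007 (P1/RW1/US1/PS0)
  lvl1: tbl 0x2B, slot 5 ⇒ 0x2D007 (P1/RW1/US1/PS0)
  lvl2: tbl 0x2D, slot 27 ⇒ 0x2E007 (P1/RW1/US1/PS0)
  lvl3: tbl 0x2E, slot 6 ⇒ 0x1D006 (P0/RW1/US1/PS0)
  ✗ PAGE_NOT_PRESENT  [4 reads]
#3 VA=0x8824360042C (w,kernel):
  lvl0: tbl 0x19, slot 17 ⇒ 0x31007 (P1/RW1/US1/PS0)
  lvl1: tbl 0x31, slot 9 ⇒ 0x32007 (P1/RW1/US1/PS0)
  lvl2: tbl 0x32, slot 27 ⇒ 0x33087 (P1/RW1/US1/PS1)
  ✓ 0x3342C (huge @L2)  — 3 lookups

Access #2 fault: PAGE_NOT_PRESENT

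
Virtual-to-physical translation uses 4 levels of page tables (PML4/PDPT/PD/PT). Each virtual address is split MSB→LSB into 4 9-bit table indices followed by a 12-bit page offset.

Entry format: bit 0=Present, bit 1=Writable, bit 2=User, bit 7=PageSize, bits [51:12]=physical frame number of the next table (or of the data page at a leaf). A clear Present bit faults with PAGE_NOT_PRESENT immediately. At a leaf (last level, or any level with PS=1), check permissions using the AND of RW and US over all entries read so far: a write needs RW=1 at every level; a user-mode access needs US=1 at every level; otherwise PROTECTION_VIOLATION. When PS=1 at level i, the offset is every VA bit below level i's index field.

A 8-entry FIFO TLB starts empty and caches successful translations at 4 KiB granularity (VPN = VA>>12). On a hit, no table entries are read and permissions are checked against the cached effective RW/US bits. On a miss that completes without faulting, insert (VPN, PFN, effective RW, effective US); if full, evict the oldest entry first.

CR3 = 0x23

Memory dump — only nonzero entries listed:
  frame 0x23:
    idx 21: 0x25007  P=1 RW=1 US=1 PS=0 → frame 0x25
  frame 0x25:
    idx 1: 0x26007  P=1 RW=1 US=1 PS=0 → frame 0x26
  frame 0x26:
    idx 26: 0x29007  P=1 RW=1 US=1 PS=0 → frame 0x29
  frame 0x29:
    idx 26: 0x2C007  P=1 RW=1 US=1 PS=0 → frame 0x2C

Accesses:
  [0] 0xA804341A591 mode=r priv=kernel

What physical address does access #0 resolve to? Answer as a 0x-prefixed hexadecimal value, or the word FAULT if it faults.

Walk each access:
#0 VA=0xA804341A591 (r,kernel):
  L0 @0x23[21] → 0x25007  P=1,RW=1,US=1,PS=0
  L1 @0x25[1] → 0x26007  P=1,RW=1,US=1,PS=0
  L2 @0x26[26] → 0x29007  P=1,RW=1,US=1,PS=0
  L3 @0x29[26] → 0x2C007  P=1,RW=1,US=1,PS=0
  ⇒ phys 0x2C591  [4 reads]

Access #0 PA: 0x2C591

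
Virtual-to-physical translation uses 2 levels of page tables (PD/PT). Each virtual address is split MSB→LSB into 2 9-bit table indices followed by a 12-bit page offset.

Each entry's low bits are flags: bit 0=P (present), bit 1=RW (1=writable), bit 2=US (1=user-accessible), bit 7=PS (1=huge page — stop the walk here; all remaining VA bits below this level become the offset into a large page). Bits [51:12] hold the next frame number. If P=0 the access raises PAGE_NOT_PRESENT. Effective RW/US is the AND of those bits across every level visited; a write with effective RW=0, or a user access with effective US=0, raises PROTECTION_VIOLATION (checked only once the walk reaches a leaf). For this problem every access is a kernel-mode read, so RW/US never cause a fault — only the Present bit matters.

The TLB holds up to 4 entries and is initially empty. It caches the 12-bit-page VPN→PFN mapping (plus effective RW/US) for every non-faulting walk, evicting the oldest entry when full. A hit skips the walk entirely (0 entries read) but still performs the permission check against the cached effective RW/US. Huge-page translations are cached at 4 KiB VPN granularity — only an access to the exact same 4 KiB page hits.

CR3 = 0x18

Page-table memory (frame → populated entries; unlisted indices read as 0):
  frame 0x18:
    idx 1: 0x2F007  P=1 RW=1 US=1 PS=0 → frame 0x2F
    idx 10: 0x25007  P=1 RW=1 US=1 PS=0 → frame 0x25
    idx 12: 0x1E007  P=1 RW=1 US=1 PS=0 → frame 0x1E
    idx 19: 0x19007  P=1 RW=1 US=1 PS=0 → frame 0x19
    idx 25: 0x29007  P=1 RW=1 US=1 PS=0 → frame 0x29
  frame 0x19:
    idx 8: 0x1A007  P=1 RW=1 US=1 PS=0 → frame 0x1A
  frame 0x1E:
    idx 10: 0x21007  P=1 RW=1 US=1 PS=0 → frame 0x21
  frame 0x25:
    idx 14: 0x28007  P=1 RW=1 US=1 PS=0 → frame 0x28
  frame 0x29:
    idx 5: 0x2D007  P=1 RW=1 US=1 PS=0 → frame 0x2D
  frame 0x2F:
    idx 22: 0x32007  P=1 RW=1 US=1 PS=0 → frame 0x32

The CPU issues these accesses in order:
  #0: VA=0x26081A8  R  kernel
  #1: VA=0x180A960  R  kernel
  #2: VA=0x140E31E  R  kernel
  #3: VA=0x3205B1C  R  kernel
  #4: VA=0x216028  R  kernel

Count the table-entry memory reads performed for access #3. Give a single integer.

Per-access translation:
#0 VA=0x26081A8 (r,kernel):
  lvl0: tbl 0x18, slot 19 ⇒ 0x19007 (P1/RW1/US1/PS0)
  lvl1: tbl 0x19, slot 8 ⇒ 0x1A007 (P1/RW1/US1/PS0)
  ⇒ phys 0x1A1A8  [2 reads]
#1 VA=0x180A960 (r,kernel):
  lvl0: tbl 0x18, slot 12 ⇒ 0x1E007 (P1/RW1/US1/PS0)
  lvl1: tbl 0x1E, slot 10 ⇒ 0x21007 (P1/RW1/US1/PS0)
  ⇒ phys 0x21960  [2 reads]
#2 VA=0x140E31E (r,kernel):
  lvl0: tbl 0x18, slot 10 ⇒ 0x25007 (P1/RW1/US1/PS0)
  lvl1: tbl 0x25, slot 14 ⇒ 0x28007 (P1/RW1/US1/PS0)
  ⇒ phys 0x2831E  [2 reads]
#3 VA=0x3205B1C (r,kernel):
  lvl0: tbl 0x18, slot 25 ⇒ 0x29007 (P1/RW1/US1/PS0)
  lvl1: tbl 0x29, slot 5 ⇒ 0x2D007 (P1/RW1/US1/PS0)
  ⇒ phys 0x2DB1C  [2 reads]
#4 VA=0x216028 (r,kernel):
  lvl0: tbl 0x18, slot 1 ⇒ 0x2F007 (P1/RW1/US1/PS0)
  lvl1: tbl 0x2F, slot 22 ⇒ 0x32007 (P1/RW1/US1/PS0)
  ⇒ phys 0x32028  [2 reads]

Entries read for #3: 2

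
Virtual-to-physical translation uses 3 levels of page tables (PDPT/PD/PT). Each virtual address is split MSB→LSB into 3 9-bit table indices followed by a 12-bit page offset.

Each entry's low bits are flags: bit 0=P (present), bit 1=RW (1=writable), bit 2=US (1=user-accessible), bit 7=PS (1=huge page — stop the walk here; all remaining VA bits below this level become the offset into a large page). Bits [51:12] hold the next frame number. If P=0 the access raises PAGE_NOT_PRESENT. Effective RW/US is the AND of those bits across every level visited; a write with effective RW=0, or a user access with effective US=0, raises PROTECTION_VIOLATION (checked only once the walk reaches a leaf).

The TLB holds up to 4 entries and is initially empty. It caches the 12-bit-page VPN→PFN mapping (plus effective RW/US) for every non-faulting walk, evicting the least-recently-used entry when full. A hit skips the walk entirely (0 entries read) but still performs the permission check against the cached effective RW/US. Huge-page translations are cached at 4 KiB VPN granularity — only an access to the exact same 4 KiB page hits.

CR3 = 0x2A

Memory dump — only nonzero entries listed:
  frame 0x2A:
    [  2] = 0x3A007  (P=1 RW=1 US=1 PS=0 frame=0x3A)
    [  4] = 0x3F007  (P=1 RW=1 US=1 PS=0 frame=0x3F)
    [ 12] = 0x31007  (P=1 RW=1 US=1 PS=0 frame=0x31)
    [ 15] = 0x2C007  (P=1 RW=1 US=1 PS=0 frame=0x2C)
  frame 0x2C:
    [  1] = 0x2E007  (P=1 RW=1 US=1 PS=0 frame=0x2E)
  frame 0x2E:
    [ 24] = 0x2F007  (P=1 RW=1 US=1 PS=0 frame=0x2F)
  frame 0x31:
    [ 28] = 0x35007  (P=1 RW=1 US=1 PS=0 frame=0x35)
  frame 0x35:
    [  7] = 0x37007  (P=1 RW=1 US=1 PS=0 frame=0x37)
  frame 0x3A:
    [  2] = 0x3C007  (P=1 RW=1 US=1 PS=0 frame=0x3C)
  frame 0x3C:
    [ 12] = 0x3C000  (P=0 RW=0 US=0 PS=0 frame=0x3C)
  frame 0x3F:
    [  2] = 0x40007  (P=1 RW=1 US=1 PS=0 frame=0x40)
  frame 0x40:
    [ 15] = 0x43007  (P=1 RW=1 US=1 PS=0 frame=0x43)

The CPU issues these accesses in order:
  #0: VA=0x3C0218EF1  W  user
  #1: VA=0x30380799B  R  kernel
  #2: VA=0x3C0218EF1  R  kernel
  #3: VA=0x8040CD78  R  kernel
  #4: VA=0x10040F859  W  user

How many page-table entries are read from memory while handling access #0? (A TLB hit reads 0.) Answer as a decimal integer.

Trace:
#0 VA=0x3C0218EF1 (w,user):
  [0] read 0x2A idx=15: raw=0x2C007 flags P=1 W=1 U=1 S=0
  [1] read 0x2C idx=1: raw=0x2E007 flags P=1 W=1 U=1 S=0
  [2] read 0x2E idx=24: raw=0x2F007 flags P=1 W=1 U=1 S=0
  → PA=0x2FEF1  (3 entries read)
#1 VA=0x30380799B (r,kernel):
  [0] read 0x2A idx=12: raw=0x31007 flags P=1 W=1 U=1 S=0
  [1] read 0x31 idx=28: raw=0x35007 flags P=1 W=1 U=1 S=0
  [2] read 0x35 idx=7: raw=0x37007 flags P=1 W=1 U=1 S=0
  → PA=0x3799B  (3 entries read)
#2 VA=0x3C0218EF1 (r,kernel):
  TLB hit vpn=0x3C0218 → PA=0x2FEF1
#3 VA=0x8040CD78 (r,kernel):
  [0] read 0x2A idx=2: raw=0x3A007 flags P=1 W=1 U=1 S=0
  [1] read 0x3A idx=2: raw=0x3C007 flags P=1 W=1 U=1 S=0
  [2] read 0x3C idx=12: raw=0x3C000 flags P=0 W=0 U=0 S=0
  → PAGE_NOT_PRESENT  (3 entries read)
#4 VA=0x10040F859 (w,user):
  [0] read 0x2A idx=4: raw=0x3F007 flags P=1 W=1 U=1 S=0
  [1] read 0x3F idx=2: raw=0x40007 flags P=1 W=1 U=1 S=0
  [2] read 0x40 idx=15: raw=0x43007 flags P=1 W=1 U=1 S=0
  → PA=0x43859  (3 entries read)

Entries read for #0: 3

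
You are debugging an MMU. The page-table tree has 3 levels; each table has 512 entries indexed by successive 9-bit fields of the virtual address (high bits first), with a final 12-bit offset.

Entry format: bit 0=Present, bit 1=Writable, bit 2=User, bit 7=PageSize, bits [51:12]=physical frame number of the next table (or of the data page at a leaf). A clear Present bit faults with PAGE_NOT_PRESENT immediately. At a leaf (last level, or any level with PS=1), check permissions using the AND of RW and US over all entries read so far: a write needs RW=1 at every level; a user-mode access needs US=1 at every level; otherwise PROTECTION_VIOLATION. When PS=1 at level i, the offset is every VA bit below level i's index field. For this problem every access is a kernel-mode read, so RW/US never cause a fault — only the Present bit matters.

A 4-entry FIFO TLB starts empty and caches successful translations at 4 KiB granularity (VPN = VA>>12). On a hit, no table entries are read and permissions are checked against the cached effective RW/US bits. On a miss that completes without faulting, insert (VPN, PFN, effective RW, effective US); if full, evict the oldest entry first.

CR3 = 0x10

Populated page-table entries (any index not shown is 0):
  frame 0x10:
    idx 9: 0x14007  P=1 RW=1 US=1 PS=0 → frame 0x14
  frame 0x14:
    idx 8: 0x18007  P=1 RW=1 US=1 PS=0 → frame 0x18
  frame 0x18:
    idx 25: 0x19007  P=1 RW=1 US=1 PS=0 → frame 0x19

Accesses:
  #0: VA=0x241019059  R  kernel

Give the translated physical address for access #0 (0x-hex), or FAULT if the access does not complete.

Per-access translation:
#0 VA=0x241019059 (r,kernel):
  L0 @0x10[9] → 0x14007  P=1,RW=1,US=1,PS=0
  L1 @0x14[8] → 0x18007  P=1,RW=1,US=1,PS=0
  L2 @0x18[25] → 0x19007  P=1,RW=1,US=1,PS=0
  ⇒ phys 0x19059  [3 reads]

Access #0 PA: 0x19059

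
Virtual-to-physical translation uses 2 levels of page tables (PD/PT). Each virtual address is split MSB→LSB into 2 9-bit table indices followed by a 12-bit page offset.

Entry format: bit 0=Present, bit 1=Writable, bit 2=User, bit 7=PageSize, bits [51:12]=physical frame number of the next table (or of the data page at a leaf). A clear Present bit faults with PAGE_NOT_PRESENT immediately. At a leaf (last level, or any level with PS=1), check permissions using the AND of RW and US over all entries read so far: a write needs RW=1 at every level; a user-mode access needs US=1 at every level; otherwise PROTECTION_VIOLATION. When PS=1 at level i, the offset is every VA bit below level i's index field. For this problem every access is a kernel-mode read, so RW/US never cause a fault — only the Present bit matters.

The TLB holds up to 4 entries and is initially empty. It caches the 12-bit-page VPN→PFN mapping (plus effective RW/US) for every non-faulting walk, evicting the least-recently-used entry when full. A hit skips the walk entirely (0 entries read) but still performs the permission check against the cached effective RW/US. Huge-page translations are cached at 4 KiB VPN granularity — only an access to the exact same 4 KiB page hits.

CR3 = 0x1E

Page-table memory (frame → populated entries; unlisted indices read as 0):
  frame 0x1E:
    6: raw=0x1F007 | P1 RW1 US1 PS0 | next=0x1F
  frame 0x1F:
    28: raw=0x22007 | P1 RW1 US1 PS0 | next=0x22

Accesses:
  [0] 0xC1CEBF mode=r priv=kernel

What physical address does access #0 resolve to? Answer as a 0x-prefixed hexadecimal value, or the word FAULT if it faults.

Walk each access:
#0 VA=0xC1CEBF (r,kernel):
  lvl0: tbl 0x1E, slot 6 ⇒ 0x1F007 (P1/RW1/US1/PS0)
  lvl1: tbl 0x1F, slot 28 ⇒ 0x22007 (P1/RW1/US1/PS0)
  ⇒ phys 0x22EBF  [2 reads]

Access #0 PA: 0x22EBF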